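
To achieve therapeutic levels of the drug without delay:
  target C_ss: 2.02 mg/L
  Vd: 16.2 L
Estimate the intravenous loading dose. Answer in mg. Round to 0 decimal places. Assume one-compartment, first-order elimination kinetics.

LD = Css × Vd = 2.02 × 16.2 = 32.72 mg

33 mg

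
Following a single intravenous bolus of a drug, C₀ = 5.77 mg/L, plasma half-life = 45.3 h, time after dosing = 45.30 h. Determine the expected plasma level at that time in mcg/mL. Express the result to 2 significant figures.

k = ln2 / t½ = 0.693147 / 45.3 = 0.01530 h⁻¹
t / t½ = 45.30 / 45.3 = 1 half-lives
C = C₀ × (1/2)^1 = 5.770 × 0.5000 = 2.885 mg/L
(2.885 mg/L = 2.885 mcg/mL)

2.9 mcg/mL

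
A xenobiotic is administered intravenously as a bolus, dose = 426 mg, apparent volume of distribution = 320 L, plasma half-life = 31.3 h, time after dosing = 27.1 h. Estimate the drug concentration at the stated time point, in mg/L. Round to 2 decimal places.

C₀ = Dose / Vd = 426.0 / 320 = 1.331 mg/L
k = ln2 / t½ = 0.693147 / 31.3 = 0.02215 h⁻¹
C = C₀ · e^(−k·t) = 1.331 × e^(−0.02215 × 27.1)
  = 1.331 × 0.5487 = 0.7303 mg/L

0.73 mg/L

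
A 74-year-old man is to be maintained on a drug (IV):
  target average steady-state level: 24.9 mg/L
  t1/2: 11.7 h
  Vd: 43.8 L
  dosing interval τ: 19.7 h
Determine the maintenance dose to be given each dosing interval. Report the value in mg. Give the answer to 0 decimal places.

k = ln2 / t½ = 0.693147 / 11.7 = 0.05924 h⁻¹
CL = k × Vd = 0.05924 × 43.8 = 2.595 L/h
At steady state, Dose/τ = Css × CL.
Dose = Css × CL × τ = 24.9 × 2.595 × 19.7 = 1273 mg

1273 mg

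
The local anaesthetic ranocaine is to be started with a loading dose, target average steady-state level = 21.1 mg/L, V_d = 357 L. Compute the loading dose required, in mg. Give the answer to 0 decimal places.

LD = Css × Vd = 21.1 × 357 = 7533 mg

7533 mg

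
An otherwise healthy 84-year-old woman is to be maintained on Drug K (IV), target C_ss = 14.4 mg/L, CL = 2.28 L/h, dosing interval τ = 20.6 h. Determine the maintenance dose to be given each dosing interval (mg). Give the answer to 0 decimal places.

At steady state, Dose/τ = Css × CL.
Dose = Css × CL × τ = 14.4 × 2.280 × 20.6 = 676.3 mg

676 mg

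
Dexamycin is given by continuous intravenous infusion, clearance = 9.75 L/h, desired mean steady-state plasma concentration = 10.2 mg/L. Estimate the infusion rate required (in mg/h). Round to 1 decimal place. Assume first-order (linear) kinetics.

At steady state, infusion rate R₀ = Css × CL = 10.2 × 9.750 = 99.45 mg/h

99.5 mg/h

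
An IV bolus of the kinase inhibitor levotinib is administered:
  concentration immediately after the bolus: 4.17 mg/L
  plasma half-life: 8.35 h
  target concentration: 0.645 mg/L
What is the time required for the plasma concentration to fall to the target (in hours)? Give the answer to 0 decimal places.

22 h

k = ln2 / t½ = 0.693147 / 8.35 = 0.08301 h⁻¹
t = ln(C₀ / C) / k = ln(4.170 / 0.645) / 0.08301
  = ln(6.465) / 0.08301 = 1.866 / 0.08301 = 22.48 h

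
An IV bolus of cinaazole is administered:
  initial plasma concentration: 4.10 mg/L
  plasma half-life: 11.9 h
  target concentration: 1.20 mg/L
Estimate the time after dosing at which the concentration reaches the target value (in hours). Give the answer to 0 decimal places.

k = ln2 / t½ = 0.693147 / 11.9 = 0.05825 h⁻¹
t = ln(C₀ / C) / k = ln(4.100 / 1.20) / 0.05825
  = ln(3.417) / 0.05825 = 1.229 / 0.05825 = 21.10 h

21 h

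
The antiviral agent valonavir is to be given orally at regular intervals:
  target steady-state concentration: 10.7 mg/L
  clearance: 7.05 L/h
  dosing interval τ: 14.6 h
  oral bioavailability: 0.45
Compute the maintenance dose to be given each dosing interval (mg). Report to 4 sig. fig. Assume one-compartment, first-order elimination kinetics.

At steady state, F × (Dose/τ) = Css × CL.
Dose = Css × CL × τ / F = 10.7 × 7.050 × 14.6 / 0.45 = 2447 mg

2447 mg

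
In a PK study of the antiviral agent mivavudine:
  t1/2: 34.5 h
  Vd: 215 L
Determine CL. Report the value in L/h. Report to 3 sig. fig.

4.32 L/h

k = ln2 / t½ = 0.693147 / 34.5 = 0.02009 h⁻¹
CL = k × Vd = 0.02009 × 215 = 4.319 L/h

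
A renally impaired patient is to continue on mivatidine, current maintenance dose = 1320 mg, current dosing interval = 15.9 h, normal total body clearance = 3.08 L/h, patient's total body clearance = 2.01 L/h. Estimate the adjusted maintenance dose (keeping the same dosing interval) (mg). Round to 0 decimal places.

861 mg

To keep the same average steady-state level, dosing rate must scale with clearance.
CL ratio = 2.01 / 3.08 = 0.6526
New dose (same interval) = 1320 × 0.6526 = 861.4 mg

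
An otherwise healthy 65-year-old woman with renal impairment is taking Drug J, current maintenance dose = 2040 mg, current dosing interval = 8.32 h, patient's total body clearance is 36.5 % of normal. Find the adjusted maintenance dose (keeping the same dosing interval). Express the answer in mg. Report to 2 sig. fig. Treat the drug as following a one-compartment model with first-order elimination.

To keep the same average steady-state level, dosing rate must scale with clearance.
CL ratio = 36.5 / 100 = 0.3650
New dose (same interval) = 2040 × 0.3650 = 744.6 mg

740 mg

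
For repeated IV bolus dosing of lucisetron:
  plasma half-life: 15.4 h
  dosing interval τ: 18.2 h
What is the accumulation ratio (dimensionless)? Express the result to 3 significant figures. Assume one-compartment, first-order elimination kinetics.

k = ln2 / t½ = 0.693147 / 15.4 = 0.04501 h⁻¹
e^(−kτ) = e^(−0.04501 × 18.2) = 0.4408
Accumulation ratio R = 1 / (1 − e^(−kτ)) = 1 / (1 − 0.4408) = 1.788

1.79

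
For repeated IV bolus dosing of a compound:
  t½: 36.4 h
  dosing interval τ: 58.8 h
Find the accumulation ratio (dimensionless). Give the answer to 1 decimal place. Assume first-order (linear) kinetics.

k = ln2 / t½ = 0.693147 / 36.4 = 0.01904 h⁻¹
e^(−kτ) = e^(−0.01904 × 58.8) = 0.3264
Accumulation ratio R = 1 / (1 − e^(−kτ)) = 1 / (1 − 0.3264) = 1.485

1.5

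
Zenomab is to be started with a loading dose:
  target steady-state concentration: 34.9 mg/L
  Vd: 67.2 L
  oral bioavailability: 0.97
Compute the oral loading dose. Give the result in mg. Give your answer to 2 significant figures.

2400 mg

LD = Css × Vd / F = 34.9 × 67.2 / 0.97 = 2418 mg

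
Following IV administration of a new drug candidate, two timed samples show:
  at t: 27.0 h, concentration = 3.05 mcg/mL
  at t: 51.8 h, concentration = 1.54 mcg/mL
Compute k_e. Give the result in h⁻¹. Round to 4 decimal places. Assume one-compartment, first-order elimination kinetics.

0.0276 h⁻¹

k = ln(C₁/C₂) / (t₂ − t₁) = ln(3.05/1.54) / (51.8 − 27.0)
  = 0.6834 / 24.80 = 0.02756 h⁻¹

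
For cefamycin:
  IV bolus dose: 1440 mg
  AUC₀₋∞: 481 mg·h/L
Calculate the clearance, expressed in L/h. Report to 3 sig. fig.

2.99 L/h

CL = Dose / AUC = 1440 / 481 = 2.994 L/h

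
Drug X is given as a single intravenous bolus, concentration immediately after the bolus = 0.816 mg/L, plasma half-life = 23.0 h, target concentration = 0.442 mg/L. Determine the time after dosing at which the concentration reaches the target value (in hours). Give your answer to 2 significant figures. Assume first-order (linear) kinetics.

20 h

k = ln2 / t½ = 0.693147 / 23.0 = 0.03014 h⁻¹
t = ln(C₀ / C) / k = ln(0.8160 / 0.442) / 0.03014
  = ln(1.846) / 0.03014 = 0.6130 / 0.03014 = 20.34 h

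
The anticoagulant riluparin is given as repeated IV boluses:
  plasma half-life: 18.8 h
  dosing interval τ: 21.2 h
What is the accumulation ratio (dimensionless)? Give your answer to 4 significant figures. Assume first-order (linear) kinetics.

k = ln2 / t½ = 0.693147 / 18.8 = 0.03687 h⁻¹
e^(−kτ) = e^(−0.03687 × 21.2) = 0.4577
Accumulation ratio R = 1 / (1 − e^(−kτ)) = 1 / (1 − 0.4577) = 1.844

1.844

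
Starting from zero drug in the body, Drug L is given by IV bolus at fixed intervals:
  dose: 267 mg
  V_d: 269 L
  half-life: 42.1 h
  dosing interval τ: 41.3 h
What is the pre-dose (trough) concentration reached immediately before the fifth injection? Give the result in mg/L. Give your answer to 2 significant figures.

C₀ per dose = Dose / Vd = 267 / 269 = 0.9926 mg/L
k = ln2 / t½ = 0.693147 / 42.1 = 0.01646 h⁻¹
Fraction remaining after one interval: r = e^(−kτ) = e^(−0.01646 × 41.3) = 0.5067
Before dose 5, 4 doses have been given (aged 1τ, 2τ, 3τ, 4τ).
C_trough = C₀ × (r + r² + … + r^4) = C₀ × r(1−r^4)/(1−r)
        = 0.9926 × 0.5067 × (1 − 0.06592) / (1 − 0.5067) = 0.9524 mg/L

0.95 mg/L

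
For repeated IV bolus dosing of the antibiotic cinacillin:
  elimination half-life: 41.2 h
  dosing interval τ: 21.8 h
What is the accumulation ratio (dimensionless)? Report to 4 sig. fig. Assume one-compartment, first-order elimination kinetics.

3.257

k = ln2 / t½ = 0.693147 / 41.2 = 0.01682 h⁻¹
e^(−kτ) = e^(−0.01682 × 21.8) = 0.6930
Accumulation ratio R = 1 / (1 − e^(−kτ)) = 1 / (1 − 0.6930) = 3.257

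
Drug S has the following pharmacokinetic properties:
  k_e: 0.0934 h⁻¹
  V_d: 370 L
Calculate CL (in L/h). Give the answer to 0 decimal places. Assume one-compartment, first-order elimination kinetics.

35 L/h

CL = k × Vd = 0.0934 × 370 = 34.56 L/h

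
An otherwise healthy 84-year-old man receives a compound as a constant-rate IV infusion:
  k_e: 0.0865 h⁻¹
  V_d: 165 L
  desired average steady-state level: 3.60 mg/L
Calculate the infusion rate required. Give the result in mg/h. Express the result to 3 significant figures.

51.4 mg/h

CL = k × Vd = 0.08650 × 165 = 14.27 L/h
At steady state, infusion rate R₀ = Css × CL = 3.60 × 14.27 = 51.37 mg/h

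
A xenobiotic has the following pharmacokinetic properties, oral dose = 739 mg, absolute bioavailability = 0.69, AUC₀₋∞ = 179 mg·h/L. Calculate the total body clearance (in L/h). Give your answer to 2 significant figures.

CL = F·Dose / AUC = 0.69 × 739 / 179 = 2.849 L/h

2.8 L/h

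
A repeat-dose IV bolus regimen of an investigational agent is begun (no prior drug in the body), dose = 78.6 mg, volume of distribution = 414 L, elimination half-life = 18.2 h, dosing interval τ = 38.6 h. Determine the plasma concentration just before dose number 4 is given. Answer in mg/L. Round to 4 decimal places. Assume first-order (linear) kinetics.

0.0560 mg/L

C₀ per dose = Dose / Vd = 78.6 / 414 = 0.1899 mg/L
k = ln2 / t½ = 0.693147 / 18.2 = 0.03809 h⁻¹
Fraction remaining after one interval: r = e^(−kτ) = e^(−0.03809 × 38.6) = 0.2299
Before dose 4, 3 doses have been given (aged 1τ, 2τ, 3τ).
C_trough = C₀ × (r + r² + … + r^3) = C₀ × r(1−r^3)/(1−r)
        = 0.1899 × 0.2299 × (1 − 0.01215) / (1 − 0.2299) = 0.05600 mg/L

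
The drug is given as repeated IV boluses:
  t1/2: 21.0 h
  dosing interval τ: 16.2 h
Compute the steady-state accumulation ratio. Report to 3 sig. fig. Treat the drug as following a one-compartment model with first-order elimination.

k = ln2 / t½ = 0.693147 / 21.0 = 0.03301 h⁻¹
e^(−kτ) = e^(−0.03301 × 16.2) = 0.5858
Accumulation ratio R = 1 / (1 − e^(−kτ)) = 1 / (1 − 0.5858) = 2.414

2.41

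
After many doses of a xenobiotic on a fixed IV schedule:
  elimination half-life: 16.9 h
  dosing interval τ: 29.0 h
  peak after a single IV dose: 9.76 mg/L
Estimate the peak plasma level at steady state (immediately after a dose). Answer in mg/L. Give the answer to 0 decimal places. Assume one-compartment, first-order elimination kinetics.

k = ln2 / t½ = 0.693147 / 16.9 = 0.04101 h⁻¹
e^(−kτ) = e^(−0.04101 × 29.0) = 0.3044
Accumulation ratio R = 1 / (1 − e^(−kτ)) = 1 / (1 − 0.3044) = 1.438
Steady-state peak = C₀ × R = 9.76 × 1.438 = 14.03 mg/L

14 mg/L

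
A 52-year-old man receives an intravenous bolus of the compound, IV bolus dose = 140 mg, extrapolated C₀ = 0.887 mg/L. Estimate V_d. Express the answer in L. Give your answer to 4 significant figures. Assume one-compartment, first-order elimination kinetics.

157.8 L

Vd = Dose / C₀ = 140.0 / 0.887 = 157.8 L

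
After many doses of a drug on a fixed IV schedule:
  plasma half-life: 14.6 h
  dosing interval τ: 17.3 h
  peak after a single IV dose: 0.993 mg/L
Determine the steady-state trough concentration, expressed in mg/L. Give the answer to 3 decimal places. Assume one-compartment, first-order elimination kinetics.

k = ln2 / t½ = 0.693147 / 14.6 = 0.04748 h⁻¹
e^(−kτ) = e^(−0.04748 × 17.3) = 0.4398
Accumulation ratio R = 1 / (1 − e^(−kτ)) = 1 / (1 − 0.4398) = 1.785
Steady-state trough = C₀ × R × e^(−kτ) = 0.993 × 1.785 × 0.4398 = 0.7795 mg/L

0.780 mg/L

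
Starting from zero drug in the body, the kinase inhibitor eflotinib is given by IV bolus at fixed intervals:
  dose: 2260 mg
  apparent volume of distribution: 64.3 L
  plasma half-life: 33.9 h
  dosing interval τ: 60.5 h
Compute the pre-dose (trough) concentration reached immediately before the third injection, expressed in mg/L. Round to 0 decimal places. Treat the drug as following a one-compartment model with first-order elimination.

13 mg/L

C₀ per dose = Dose / Vd = 2260 / 64.3 = 35.15 mg/L
k = ln2 / t½ = 0.693147 / 33.9 = 0.02045 h⁻¹
Fraction remaining after one interval: r = e^(−kτ) = e^(−0.02045 × 60.5) = 0.2902
Before dose 3, 2 doses have been given (aged 1τ, 2τ).
C_trough = C₀ × (r + r²) = 35.15 × (0.2902 + 0.08422) = 13.16 mg/L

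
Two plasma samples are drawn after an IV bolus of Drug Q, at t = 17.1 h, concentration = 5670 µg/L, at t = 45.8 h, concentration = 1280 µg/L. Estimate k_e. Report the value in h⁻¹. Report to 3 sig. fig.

0.0519 h⁻¹

k = ln(C₁/C₂) / (t₂ − t₁) = ln(5670/1280) / (45.8 − 17.1)
  = 1.488 / 28.70 = 0.05185 h⁻¹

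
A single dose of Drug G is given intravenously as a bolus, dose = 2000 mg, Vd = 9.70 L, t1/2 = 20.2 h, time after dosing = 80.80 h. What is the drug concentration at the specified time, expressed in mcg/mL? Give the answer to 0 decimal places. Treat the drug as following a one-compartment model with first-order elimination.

13 mcg/mL

C₀ = Dose / Vd = 2000 / 9.70 = 206.2 mg/L
k = ln2 / t½ = 0.693147 / 20.2 = 0.03431 h⁻¹
t / t½ = 80.80 / 20.2 = 4 half-lives
C = C₀ × (1/2)^4 = 206.2 × 0.06250 = 12.89 mg/L
(12.89 mg/L = 12.89 mcg/mL)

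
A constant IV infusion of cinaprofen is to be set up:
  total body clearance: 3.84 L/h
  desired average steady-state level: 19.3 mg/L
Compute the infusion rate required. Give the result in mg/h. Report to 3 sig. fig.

74.1 mg/h

At steady state, infusion rate R₀ = Css × CL = 19.3 × 3.840 = 74.11 mg/h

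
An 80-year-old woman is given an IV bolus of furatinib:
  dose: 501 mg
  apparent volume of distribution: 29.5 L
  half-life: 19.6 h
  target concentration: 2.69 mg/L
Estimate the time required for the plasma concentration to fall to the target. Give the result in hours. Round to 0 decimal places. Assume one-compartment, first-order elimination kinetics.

C₀ = Dose / Vd = 501.0 / 29.5 = 16.98 mg/L
k = ln2 / t½ = 0.693147 / 19.6 = 0.03536 h⁻¹
t = ln(C₀ / C) / k = ln(16.98 / 2.69) / 0.03536
  = ln(6.312) / 0.03536 = 1.842 / 0.03536 = 52.09 h

52 h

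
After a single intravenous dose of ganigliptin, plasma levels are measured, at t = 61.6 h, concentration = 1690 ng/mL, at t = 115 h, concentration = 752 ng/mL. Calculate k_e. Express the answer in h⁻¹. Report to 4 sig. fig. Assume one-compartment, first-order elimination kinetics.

k = ln(C₁/C₂) / (t₂ − t₁) = ln(1690/752) / (115 − 61.6)
  = 0.8097 / 53.40 = 0.01516 h⁻¹

0.01516 h⁻¹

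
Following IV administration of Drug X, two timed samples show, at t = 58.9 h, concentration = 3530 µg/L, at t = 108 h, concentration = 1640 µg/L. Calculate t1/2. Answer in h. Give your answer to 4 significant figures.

44.40 h

k = ln(C₁/C₂) / (t₂ − t₁) = ln(3530/1640) / (108 − 58.9)
  = 0.7666 / 49.10 = 0.01561 h⁻¹
t½ = ln2 / k = 0.693147 / 0.01561 = 44.40 h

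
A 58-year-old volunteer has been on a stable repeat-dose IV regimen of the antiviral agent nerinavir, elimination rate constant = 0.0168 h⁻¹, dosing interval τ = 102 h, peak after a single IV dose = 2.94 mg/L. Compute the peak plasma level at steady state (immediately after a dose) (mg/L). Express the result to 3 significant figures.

3.59 mg/L

e^(−kτ) = e^(−0.01680 × 102) = 0.1802
Accumulation ratio R = 1 / (1 − e^(−kτ)) = 1 / (1 − 0.1802) = 1.220
Steady-state peak = C₀ × R = 2.94 × 1.220 = 3.587 mg/L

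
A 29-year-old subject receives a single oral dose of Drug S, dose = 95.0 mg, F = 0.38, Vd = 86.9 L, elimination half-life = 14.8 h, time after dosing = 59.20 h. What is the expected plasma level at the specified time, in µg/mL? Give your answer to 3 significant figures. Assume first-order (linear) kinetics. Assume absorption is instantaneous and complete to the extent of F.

0.0260 µg/mL

Amount reaching circulation = F × Dose = 0.38 × 95.00 = 36.10 mg
C₀ = F·Dose / Vd = 36.10 / 86.9 = 0.4154 mg/L
k = ln2 / t½ = 0.693147 / 14.8 = 0.04683 h⁻¹
t / t½ = 59.20 / 14.8 = 4 half-lives
C = C₀ × (1/2)^4 = 0.4154 × 0.06250 = 0.02596 mg/L
(0.02596 mg/L = 0.02596 µg/mL)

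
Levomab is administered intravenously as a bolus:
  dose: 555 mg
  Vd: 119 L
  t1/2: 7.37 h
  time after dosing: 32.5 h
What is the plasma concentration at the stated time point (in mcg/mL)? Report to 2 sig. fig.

0.22 mcg/mL

C₀ = Dose / Vd = 555.0 / 119 = 4.664 mg/L
k = ln2 / t½ = 0.693147 / 7.37 = 0.09405 h⁻¹
C = C₀ · e^(−k·t) = 4.664 × e^(−0.09405 × 32.5)
  = 4.664 × 0.04705 = 0.2194 mg/L
(0.2194 mg/L = 0.2194 mcg/mL)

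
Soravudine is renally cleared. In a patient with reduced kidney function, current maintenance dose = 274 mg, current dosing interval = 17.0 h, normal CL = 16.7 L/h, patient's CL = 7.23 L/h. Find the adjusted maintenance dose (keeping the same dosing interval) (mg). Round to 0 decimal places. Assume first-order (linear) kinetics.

To keep the same average steady-state level, dosing rate must scale with clearance.
CL ratio = 7.23 / 16.7 = 0.4329
New dose (same interval) = 274 × 0.4329 = 118.6 mg

119 mg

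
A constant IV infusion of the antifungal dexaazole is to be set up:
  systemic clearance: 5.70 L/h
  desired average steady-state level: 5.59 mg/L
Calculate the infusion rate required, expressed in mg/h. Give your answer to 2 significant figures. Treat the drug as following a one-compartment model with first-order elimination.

At steady state, infusion rate R₀ = Css × CL = 5.59 × 5.700 = 31.86 mg/h

32 mg/h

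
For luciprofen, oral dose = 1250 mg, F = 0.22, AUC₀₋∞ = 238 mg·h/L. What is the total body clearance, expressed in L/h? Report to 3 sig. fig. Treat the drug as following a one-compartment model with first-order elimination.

1.16 L/h

CL = F·Dose / AUC = 0.22 × 1250 / 238 = 1.155 L/h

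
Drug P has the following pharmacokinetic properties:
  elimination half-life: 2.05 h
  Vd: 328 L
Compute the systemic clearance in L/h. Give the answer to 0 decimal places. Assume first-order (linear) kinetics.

111 L/h

k = ln2 / t½ = 0.693147 / 2.05 = 0.3381 h⁻¹
CL = k × Vd = 0.3381 × 328 = 110.9 L/h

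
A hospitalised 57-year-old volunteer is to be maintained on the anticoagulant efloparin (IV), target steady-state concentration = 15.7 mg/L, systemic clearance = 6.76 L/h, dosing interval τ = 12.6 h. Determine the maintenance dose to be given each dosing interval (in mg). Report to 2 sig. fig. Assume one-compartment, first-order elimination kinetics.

1300 mg

At steady state, Dose/τ = Css × CL.
Dose = Css × CL × τ = 15.7 × 6.760 × 12.6 = 1337 mg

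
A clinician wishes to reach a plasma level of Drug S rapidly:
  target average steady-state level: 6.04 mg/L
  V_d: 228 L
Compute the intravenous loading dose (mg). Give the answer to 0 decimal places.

1377 mg

LD = Css × Vd = 6.04 × 228 = 1377 mg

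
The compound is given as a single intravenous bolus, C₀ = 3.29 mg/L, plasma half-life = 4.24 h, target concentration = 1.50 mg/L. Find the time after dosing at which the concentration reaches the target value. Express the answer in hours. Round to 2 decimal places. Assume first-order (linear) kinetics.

k = ln2 / t½ = 0.693147 / 4.24 = 0.1635 h⁻¹
t = ln(C₀ / C) / k = ln(3.290 / 1.50) / 0.1635
  = ln(2.193) / 0.1635 = 0.7853 / 0.1635 = 4.803 h

4.80 h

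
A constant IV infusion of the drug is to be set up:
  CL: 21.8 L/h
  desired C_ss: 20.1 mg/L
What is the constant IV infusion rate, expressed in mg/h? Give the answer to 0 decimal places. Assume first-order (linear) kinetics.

At steady state, infusion rate R₀ = Css × CL = 20.1 × 21.80 = 438.2 mg/h

438 mg/h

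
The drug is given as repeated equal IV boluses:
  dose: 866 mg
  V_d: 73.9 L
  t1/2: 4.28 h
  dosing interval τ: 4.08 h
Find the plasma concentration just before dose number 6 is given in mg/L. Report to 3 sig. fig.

12.1 mg/L

C₀ per dose = Dose / Vd = 866 / 73.9 = 11.72 mg/L
k = ln2 / t½ = 0.693147 / 4.28 = 0.1620 h⁻¹
Fraction remaining after one interval: r = e^(−kτ) = e^(−0.1620 × 4.08) = 0.5164
Before dose 6, 5 doses have been given (aged 1τ, 2τ, 3τ, 4τ, 5τ).
C_trough = C₀ × (r + r² + … + r^5) = C₀ × r(1−r^5)/(1−r)
        = 11.72 × 0.5164 × (1 − 0.03672) / (1 − 0.5164) = 12.06 mg/L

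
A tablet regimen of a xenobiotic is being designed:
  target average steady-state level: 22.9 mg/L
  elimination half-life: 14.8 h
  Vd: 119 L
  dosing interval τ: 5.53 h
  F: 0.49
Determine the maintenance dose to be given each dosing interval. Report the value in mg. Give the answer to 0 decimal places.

1440 mg

k = ln2 / t½ = 0.693147 / 14.8 = 0.04683 h⁻¹
CL = k × Vd = 0.04683 × 119 = 5.573 L/h
At steady state, F × (Dose/τ) = Css × CL.
Dose = Css × CL × τ / F = 22.9 × 5.573 × 5.53 / 0.49 = 1440 mg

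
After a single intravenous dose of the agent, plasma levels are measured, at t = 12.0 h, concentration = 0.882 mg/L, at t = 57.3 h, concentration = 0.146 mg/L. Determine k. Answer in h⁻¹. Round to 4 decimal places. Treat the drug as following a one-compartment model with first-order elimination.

0.0397 h⁻¹

k = ln(C₁/C₂) / (t₂ − t₁) = ln(0.882/0.146) / (57.3 − 12.0)
  = 1.799 / 45.30 = 0.03971 h⁻¹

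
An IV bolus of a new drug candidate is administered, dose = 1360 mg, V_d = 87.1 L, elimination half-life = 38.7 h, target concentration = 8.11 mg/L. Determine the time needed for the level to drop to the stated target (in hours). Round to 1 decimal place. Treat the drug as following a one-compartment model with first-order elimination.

36.6 h

C₀ = Dose / Vd = 1360 / 87.1 = 15.61 mg/L
k = ln2 / t½ = 0.693147 / 38.7 = 0.01791 h⁻¹
t = ln(C₀ / C) / k = ln(15.61 / 8.11) / 0.01791
  = ln(1.925) / 0.01791 = 0.6549 / 0.01791 = 36.57 h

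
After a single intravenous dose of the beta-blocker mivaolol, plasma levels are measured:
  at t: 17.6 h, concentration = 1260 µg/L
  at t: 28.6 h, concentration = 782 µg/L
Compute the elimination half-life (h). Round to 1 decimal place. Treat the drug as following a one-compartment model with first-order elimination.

16.0 h

k = ln(C₁/C₂) / (t₂ − t₁) = ln(1260/782) / (28.6 − 17.6)
  = 0.4770 / 11.00 = 0.04336 h⁻¹
t½ = ln2 / k = 0.693147 / 0.04336 = 15.99 h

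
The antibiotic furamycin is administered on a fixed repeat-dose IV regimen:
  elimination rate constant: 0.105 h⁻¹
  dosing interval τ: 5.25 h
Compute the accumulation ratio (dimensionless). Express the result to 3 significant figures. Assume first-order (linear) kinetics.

2.36

e^(−kτ) = e^(−0.1050 × 5.25) = 0.5762
Accumulation ratio R = 1 / (1 − e^(−kτ)) = 1 / (1 − 0.5762) = 2.360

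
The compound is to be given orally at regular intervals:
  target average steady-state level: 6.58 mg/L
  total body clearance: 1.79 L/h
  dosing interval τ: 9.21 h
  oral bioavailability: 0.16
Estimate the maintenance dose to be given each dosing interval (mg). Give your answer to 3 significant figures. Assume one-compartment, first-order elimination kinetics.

At steady state, F × (Dose/τ) = Css × CL.
Dose = Css × CL × τ / F = 6.58 × 1.790 × 9.21 / 0.16 = 678.0 mg

678 mg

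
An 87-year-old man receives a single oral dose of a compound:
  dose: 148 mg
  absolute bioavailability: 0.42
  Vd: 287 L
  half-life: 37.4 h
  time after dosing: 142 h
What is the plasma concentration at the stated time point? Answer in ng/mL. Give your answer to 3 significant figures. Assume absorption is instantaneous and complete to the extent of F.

Amount reaching circulation = F × Dose = 0.42 × 148.0 = 62.16 mg
C₀ = F·Dose / Vd = 62.16 / 287 = 0.2166 mg/L
k = ln2 / t½ = 0.693147 / 37.4 = 0.01853 h⁻¹
C = C₀ · e^(−k·t) = 0.2166 × e^(−0.01853 × 142)
  = 0.2166 × 0.07199 = 0.01559 mg/L
Convert: 0.01559 mg/L × 1000 = 15.59 ng/mL

15.6 ng/mL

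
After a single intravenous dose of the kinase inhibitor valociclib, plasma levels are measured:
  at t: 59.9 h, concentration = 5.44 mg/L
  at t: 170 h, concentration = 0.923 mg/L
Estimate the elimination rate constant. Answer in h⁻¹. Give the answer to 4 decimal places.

k = ln(C₁/C₂) / (t₂ − t₁) = ln(5.44/0.923) / (170 − 59.9)
  = 1.774 / 110.1 = 0.01611 h⁻¹

0.0161 h⁻¹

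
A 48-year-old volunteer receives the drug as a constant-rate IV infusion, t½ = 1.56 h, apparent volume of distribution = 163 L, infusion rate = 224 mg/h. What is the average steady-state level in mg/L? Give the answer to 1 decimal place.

k = ln2 / t½ = 0.693147 / 1.56 = 0.4443 h⁻¹
CL = k × Vd = 0.4443 × 163 = 72.42 L/h
At steady state Css = R₀ / CL = 224 / 72.42 = 3.093 mg/L

3.1 mg/L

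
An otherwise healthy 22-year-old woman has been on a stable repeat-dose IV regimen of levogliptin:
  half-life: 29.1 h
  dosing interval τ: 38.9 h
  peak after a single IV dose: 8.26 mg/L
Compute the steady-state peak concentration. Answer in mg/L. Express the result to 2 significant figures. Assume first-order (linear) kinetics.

14 mg/L

k = ln2 / t½ = 0.693147 / 29.1 = 0.02382 h⁻¹
e^(−kτ) = e^(−0.02382 × 38.9) = 0.3959
Accumulation ratio R = 1 / (1 − e^(−kτ)) = 1 / (1 − 0.3959) = 1.655
Steady-state peak = C₀ × R = 8.26 × 1.655 = 13.67 mg/L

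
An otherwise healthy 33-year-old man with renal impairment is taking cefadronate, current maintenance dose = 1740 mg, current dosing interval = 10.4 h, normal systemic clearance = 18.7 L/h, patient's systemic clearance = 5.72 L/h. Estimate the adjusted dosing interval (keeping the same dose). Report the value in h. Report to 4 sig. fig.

34.00 h

To keep the same average steady-state level, dosing rate must scale with clearance.
CL ratio = 5.72 / 18.7 = 0.3059
New interval (same dose) = 10.4 / 0.3059 = 34.00 h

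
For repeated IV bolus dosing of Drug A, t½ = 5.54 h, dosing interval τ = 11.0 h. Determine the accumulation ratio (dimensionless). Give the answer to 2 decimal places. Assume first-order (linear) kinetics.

k = ln2 / t½ = 0.693147 / 5.54 = 0.1251 h⁻¹
e^(−kτ) = e^(−0.1251 × 11.0) = 0.2526
Accumulation ratio R = 1 / (1 − e^(−kτ)) = 1 / (1 − 0.2526) = 1.338

1.34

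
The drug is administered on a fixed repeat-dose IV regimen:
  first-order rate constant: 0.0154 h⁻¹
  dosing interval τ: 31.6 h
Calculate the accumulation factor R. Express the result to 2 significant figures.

2.6

e^(−kτ) = e^(−0.01540 × 31.6) = 0.6147
Accumulation ratio R = 1 / (1 − e^(−kτ)) = 1 / (1 − 0.6147) = 2.595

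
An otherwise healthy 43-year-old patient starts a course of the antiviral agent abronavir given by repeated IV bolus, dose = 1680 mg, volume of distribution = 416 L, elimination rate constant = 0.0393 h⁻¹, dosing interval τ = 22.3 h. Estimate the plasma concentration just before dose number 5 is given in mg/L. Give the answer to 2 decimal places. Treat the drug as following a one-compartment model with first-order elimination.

C₀ per dose = Dose / Vd = 1680 / 416 = 4.038 mg/L
Fraction remaining after one interval: r = e^(−kτ) = e^(−0.03930 × 22.3) = 0.4163
Before dose 5, 4 doses have been given (aged 1τ, 2τ, 3τ, 4τ).
C_trough = C₀ × (r + r² + … + r^4) = C₀ × r(1−r^4)/(1−r)
        = 4.038 × 0.4163 × (1 − 0.03003) / (1 − 0.4163) = 2.793 mg/L

2.79 mg/L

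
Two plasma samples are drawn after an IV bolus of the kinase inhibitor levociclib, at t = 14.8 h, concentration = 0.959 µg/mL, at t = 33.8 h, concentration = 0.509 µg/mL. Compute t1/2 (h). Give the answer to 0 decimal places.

21 h

k = ln(C₁/C₂) / (t₂ − t₁) = ln(0.959/0.509) / (33.8 − 14.8)
  = 0.6334 / 19.00 = 0.03334 h⁻¹
t½ = ln2 / k = 0.693147 / 0.03334 = 20.79 h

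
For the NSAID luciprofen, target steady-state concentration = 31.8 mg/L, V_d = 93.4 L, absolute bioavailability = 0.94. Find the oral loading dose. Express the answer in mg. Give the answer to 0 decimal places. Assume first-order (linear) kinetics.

3160 mg

LD = Css × Vd / F = 31.8 × 93.4 / 0.94 = 3160 mg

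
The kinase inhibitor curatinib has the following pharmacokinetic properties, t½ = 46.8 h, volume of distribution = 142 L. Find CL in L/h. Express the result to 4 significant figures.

k = ln2 / t½ = 0.693147 / 46.8 = 0.01481 h⁻¹
CL = k × Vd = 0.01481 × 142 = 2.103 L/h

2.103 L/h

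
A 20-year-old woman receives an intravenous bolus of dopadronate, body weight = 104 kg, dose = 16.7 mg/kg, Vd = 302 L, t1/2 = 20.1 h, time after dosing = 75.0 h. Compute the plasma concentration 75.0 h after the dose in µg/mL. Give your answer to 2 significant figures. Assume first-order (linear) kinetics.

0.43 µg/mL

Total dose = 16.7 × 104 = 1737 mg
C₀ = Dose / Vd = 1737 / 302 = 5.752 mg/L
k = ln2 / t½ = 0.693147 / 20.1 = 0.03448 h⁻¹
C = C₀ · e^(−k·t) = 5.752 × e^(−0.03448 × 75.0)
  = 5.752 × 0.07532 = 0.4332 mg/L
(0.4332 mg/L = 0.4332 µg/mL)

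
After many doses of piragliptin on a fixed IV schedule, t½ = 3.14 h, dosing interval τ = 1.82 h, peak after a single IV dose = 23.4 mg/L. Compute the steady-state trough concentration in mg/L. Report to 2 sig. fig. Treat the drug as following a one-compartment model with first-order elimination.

47 mg/L

k = ln2 / t½ = 0.693147 / 3.14 = 0.2207 h⁻¹
e^(−kτ) = e^(−0.2207 × 1.82) = 0.6692
Accumulation ratio R = 1 / (1 − e^(−kτ)) = 1 / (1 − 0.6692) = 3.023
Steady-state trough = C₀ × R × e^(−kτ) = 23.4 × 3.023 × 0.6692 = 47.34 mg/L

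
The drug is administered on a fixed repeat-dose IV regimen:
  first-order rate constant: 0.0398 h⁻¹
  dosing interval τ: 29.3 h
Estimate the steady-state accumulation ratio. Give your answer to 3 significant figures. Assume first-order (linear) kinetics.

1.45

e^(−kτ) = e^(−0.03980 × 29.3) = 0.3116
Accumulation ratio R = 1 / (1 − e^(−kτ)) = 1 / (1 − 0.3116) = 1.453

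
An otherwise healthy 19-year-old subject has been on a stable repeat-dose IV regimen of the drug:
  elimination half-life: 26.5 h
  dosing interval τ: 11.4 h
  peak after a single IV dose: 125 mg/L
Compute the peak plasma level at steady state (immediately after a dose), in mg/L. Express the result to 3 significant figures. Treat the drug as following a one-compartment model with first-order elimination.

k = ln2 / t½ = 0.693147 / 26.5 = 0.02616 h⁻¹
e^(−kτ) = e^(−0.02616 × 11.4) = 0.7421
Accumulation ratio R = 1 / (1 − e^(−kτ)) = 1 / (1 − 0.7421) = 3.877
Steady-state peak = C₀ × R = 125 × 3.877 = 484.6 mg/L

485 mg/L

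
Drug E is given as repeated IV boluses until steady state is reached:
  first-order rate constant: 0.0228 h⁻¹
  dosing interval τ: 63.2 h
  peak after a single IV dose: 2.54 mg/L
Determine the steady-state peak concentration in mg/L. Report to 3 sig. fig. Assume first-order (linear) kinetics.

e^(−kτ) = e^(−0.02280 × 63.2) = 0.2367
Accumulation ratio R = 1 / (1 − e^(−kτ)) = 1 / (1 − 0.2367) = 1.310
Steady-state peak = C₀ × R = 2.54 × 1.310 = 3.327 mg/L

3.33 mg/L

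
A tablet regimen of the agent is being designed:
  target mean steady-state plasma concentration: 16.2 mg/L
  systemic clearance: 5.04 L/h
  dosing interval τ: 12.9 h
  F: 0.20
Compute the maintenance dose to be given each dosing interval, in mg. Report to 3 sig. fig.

At steady state, F × (Dose/τ) = Css × CL.
Dose = Css × CL × τ / F = 16.2 × 5.040 × 12.9 / 0.20 = 5266 mg

5270 mg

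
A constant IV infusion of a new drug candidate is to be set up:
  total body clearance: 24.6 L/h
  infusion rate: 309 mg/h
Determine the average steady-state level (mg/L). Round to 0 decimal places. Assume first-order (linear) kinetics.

13 mg/L

At steady state Css = R₀ / CL = 309 / 24.60 = 12.56 mg/L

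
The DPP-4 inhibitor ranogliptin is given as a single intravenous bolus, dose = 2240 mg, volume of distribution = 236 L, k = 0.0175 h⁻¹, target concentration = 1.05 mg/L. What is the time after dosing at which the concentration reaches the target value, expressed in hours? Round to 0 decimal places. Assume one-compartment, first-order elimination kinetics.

C₀ = Dose / Vd = 2240 / 236 = 9.492 mg/L
t = ln(C₀ / C) / k = ln(9.492 / 1.05) / 0.01750
  = ln(9.040) / 0.01750 = 2.202 / 0.01750 = 125.8 h

126 h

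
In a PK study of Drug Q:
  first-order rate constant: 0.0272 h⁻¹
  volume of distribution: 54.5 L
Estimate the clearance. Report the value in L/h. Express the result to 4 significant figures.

1.482 L/h

CL = k × Vd = 0.0272 × 54.5 = 1.482 L/h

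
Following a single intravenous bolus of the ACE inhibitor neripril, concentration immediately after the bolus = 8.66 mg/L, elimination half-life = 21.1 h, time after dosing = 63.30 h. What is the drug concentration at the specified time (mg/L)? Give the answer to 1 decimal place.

1.1 mg/L

k = ln2 / t½ = 0.693147 / 21.1 = 0.03285 h⁻¹
t / t½ = 63.30 / 21.1 = 3 half-lives
C = C₀ × (1/2)^3 = 8.660 × 0.1250 = 1.083 mg/L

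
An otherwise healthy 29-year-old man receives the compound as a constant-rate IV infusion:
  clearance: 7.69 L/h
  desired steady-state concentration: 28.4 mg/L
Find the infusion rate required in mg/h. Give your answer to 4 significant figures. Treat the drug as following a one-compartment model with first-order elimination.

218.4 mg/h

At steady state, infusion rate R₀ = Css × CL = 28.4 × 7.690 = 218.4 mg/h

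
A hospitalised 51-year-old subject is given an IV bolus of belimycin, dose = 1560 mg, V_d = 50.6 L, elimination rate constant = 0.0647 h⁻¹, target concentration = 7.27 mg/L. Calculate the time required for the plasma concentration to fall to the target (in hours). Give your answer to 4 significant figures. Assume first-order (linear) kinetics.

22.33 h

C₀ = Dose / Vd = 1560 / 50.6 = 30.83 mg/L
t = ln(C₀ / C) / k = ln(30.83 / 7.27) / 0.06470
  = ln(4.241) / 0.06470 = 1.445 / 0.06470 = 22.33 h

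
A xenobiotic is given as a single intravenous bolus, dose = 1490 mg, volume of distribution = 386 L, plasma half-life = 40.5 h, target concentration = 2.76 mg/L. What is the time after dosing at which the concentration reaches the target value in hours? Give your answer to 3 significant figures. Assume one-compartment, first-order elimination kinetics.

19.6 h

C₀ = Dose / Vd = 1490 / 386 = 3.860 mg/L
k = ln2 / t½ = 0.693147 / 40.5 = 0.01711 h⁻¹
t = ln(C₀ / C) / k = ln(3.860 / 2.76) / 0.01711
  = ln(1.399) / 0.01711 = 0.3358 / 0.01711 = 19.63 h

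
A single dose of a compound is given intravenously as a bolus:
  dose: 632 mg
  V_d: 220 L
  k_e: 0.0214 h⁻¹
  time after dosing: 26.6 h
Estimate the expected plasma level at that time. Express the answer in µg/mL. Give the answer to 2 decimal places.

C₀ = Dose / Vd = 632.0 / 220 = 2.873 mg/L
C = C₀ · e^(−k·t) = 2.873 × e^(−0.02140 × 26.6)
  = 2.873 × 0.5660 = 1.626 mg/L
(1.626 mg/L = 1.626 µg/mL)

1.63 µg/mL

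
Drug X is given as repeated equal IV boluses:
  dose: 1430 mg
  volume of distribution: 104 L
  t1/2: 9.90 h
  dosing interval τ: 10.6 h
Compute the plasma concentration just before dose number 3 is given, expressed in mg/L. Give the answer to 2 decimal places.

9.66 mg/L

C₀ per dose = Dose / Vd = 1430 / 104 = 13.75 mg/L
k = ln2 / t½ = 0.693147 / 9.90 = 0.07001 h⁻¹
Fraction remaining after one interval: r = e^(−kτ) = e^(−0.07001 × 10.6) = 0.4761
Before dose 3, 2 doses have been given (aged 1τ, 2τ).
C_trough = C₀ × (r + r²) = 13.75 × (0.4761 + 0.2267) = 9.664 mg/L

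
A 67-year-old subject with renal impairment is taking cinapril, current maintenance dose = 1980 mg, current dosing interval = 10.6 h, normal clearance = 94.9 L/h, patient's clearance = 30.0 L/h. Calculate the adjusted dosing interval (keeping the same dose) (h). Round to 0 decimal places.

34 h

To keep the same average steady-state level, dosing rate must scale with clearance.
CL ratio = 30.0 / 94.9 = 0.3161
New interval (same dose) = 10.6 / 0.3161 = 33.53 h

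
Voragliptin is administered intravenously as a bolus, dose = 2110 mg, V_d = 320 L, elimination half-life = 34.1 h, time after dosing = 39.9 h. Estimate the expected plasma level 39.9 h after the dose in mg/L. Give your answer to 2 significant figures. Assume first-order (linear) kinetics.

C₀ = Dose / Vd = 2110 / 320 = 6.594 mg/L
k = ln2 / t½ = 0.693147 / 34.1 = 0.02033 h⁻¹
C = C₀ · e^(−k·t) = 6.594 × e^(−0.02033 × 39.9)
  = 6.594 × 0.4443 = 2.930 mg/L

2.9 mg/L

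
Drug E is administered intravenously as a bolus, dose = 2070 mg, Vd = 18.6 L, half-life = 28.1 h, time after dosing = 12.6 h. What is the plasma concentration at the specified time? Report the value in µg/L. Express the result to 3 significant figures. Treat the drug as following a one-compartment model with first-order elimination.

81600 µg/L

C₀ = Dose / Vd = 2070 / 18.6 = 111.3 mg/L
k = ln2 / t½ = 0.693147 / 28.1 = 0.02467 h⁻¹
C = C₀ · e^(−k·t) = 111.3 × e^(−0.02467 × 12.6)
  = 111.3 × 0.7328 = 81.56 mg/L
Convert: 81.56 mg/L × 1000 = 81560 µg/L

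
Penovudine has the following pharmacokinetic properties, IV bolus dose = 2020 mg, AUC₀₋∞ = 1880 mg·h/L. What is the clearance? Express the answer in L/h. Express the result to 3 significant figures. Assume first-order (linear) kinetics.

1.07 L/h

CL = Dose / AUC = 2020 / 1880 = 1.074 L/h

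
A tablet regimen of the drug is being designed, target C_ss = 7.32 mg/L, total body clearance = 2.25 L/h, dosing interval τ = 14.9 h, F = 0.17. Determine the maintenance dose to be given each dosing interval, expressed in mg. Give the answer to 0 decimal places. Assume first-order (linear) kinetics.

1444 mg

At steady state, F × (Dose/τ) = Css × CL.
Dose = Css × CL × τ / F = 7.32 × 2.250 × 14.9 / 0.17 = 1444 mg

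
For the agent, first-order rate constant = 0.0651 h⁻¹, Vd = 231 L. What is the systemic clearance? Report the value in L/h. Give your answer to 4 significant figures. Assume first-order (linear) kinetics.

15.04 L/h

CL = k × Vd = 0.0651 × 231 = 15.04 L/h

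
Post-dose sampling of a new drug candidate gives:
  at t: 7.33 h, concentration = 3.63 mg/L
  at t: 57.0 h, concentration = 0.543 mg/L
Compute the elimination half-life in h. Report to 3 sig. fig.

18.1 h

k = ln(C₁/C₂) / (t₂ − t₁) = ln(3.63/0.543) / (57.0 − 7.33)
  = 1.900 / 49.67 = 0.03825 h⁻¹
t½ = ln2 / k = 0.693147 / 0.03825 = 18.12 h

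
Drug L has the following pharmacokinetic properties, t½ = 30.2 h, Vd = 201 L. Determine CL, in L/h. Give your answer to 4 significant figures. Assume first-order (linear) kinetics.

k = ln2 / t½ = 0.693147 / 30.2 = 0.02295 h⁻¹
CL = k × Vd = 0.02295 × 201 = 4.613 L/h

4.613 L/h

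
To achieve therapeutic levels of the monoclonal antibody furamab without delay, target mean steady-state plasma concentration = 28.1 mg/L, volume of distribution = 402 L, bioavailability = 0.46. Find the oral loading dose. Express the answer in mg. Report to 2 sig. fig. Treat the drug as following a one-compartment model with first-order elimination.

25000 mg

LD = Css × Vd / F = 28.1 × 402 / 0.46 = 24560 mg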